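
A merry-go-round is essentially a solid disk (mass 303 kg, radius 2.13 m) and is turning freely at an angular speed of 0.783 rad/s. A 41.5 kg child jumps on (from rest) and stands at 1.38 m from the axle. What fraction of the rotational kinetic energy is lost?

fraction ≈ 0.103

The added mass arrives with no angular momentum about the axle, and any external torque about the axle is negligible, so the system's angular momentum is conserved.
I_p = ½(303)(2.13)² = 687.3 kg·m².
Added inertia Σmr² = (41.5)(1.38)² = 79.03 kg·m²; I_f = 687.3 + 79.03 = 766.4 kg·m².
ω_f = I_p ω_i / I_f = (687.3)(0.783) / 766.4 = 0.7023 rad/s.
KE_i = ½(687.3)(0.7830 rad/s)² = 210.7 J; KE_f = ½(766.4)(0.7023)² = 189.0 J.
Fraction lost = 0.1031.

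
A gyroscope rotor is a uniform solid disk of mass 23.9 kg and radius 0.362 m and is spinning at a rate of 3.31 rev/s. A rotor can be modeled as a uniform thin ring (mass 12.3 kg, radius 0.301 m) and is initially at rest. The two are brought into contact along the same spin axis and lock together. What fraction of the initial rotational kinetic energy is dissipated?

fraction ≈ 0.416

No external torque acts about the common axis, so total angular momentum is conserved.
Moments of inertia: I_A = ½(23.9)(0.362)² = 1.566 kg·m²; I_B = (12.3)(0.301)² = 1.114 kg·m².
Taking A's sense as positive: L = (1.566)(3.31) = 5.183 kg·m²·rev/s.
Combined I = 1.566 + 1.114 = 2.680 kg·m².
ω_f = L / I = 5.183 / 2.680 = 1.934 rev/s.
KE_i = ½ΣIω² = 338.7 J; KE_f = ½(2.680)(12.15)² = 197.9 J.
Fraction dissipated = (KE_i − KE_f)/KE_i = 0.4158.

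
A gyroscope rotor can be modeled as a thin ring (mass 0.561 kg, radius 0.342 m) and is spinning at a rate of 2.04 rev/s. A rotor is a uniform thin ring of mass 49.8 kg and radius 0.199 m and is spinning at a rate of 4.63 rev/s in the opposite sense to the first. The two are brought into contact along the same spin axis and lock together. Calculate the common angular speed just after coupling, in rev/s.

No external torque acts about the common axis, so total angular momentum is conserved.
Moments of inertia: I_A = (0.561)(0.342)² = 0.06562 kg·m²; I_B = (49.8)(0.199)² = 1.972 kg·m².
Taking A's sense as positive: L = (0.06562)(2.04) − (1.972)(4.63) = -8.997 kg·m²·rev/s.
Combined I = 0.06562 + 1.972 = 2.038 kg·m².
ω_f = L / I = -8.997 / 2.038 = -4.415 rev/s.

|ω_f| ≈ 4.42 rev/s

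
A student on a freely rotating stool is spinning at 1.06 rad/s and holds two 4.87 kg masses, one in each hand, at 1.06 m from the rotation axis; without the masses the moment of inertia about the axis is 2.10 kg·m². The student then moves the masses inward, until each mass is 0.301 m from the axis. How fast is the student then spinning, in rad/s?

Angular momentum about the spin axis is conserved since the torque about it is zero.
I₁ = 2.10 + 2(4.87)(1.06)² = 13.04 kg·m²; I₂ = 2.10 + 2(4.87)(0.301)² = 2.982 kg·m².
ω₂ = I₁ω₁ / I₂ = (13.04)(1.06 rad/s) / (2.982) = 4.636 rad/s.

ω₂ ≈ 4.64 rad/s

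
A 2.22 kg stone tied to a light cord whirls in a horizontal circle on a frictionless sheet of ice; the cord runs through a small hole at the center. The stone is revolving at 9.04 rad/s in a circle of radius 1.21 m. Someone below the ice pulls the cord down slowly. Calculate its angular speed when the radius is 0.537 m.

The constraining force is radial, so m r² ω about the center is conserved.
ω₂ = ω₁ (r₁/r₂)² = (9.04)(1.21/0.537)² = 45.90 rad/s.

ω₂ ≈ 45.9 rad/s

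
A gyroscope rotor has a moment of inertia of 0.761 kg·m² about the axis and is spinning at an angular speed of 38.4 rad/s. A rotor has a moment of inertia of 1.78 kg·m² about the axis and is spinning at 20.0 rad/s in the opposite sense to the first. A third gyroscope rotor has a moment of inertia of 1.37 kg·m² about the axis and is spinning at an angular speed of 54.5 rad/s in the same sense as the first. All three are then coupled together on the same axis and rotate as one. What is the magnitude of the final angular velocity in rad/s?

|ω_f| ≈ 17.5 rad/s

No external torque acts about the common axis, so total angular momentum is conserved.
Taking A's sense as positive: L = (0.7610)(38.4) − (1.780)(20.0) + (1.370)(54.5) = 68.29 kg·m²·rad/s.
Combined I = 0.7610 + 1.780 + 1.370 = 3.911 kg·m².
ω_f = L / I = 68.29 / 3.911 = 17.46 rad/s.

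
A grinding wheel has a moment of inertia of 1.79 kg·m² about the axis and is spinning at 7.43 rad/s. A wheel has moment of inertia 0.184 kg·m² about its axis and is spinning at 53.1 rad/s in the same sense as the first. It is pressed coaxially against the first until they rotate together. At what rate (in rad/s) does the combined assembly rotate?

No external torque acts about the common axis, so total angular momentum is conserved.
Taking A's sense as positive: L = (1.790)(7.43) + (0.1840)(53.1) = 23.07 kg·m²·rad/s.
Combined I = 1.790 + 0.1840 = 1.974 kg·m².
ω_f = L / I = 23.07 / 1.974 = 11.69 rad/s.

|ω_f| ≈ 11.7 rad/s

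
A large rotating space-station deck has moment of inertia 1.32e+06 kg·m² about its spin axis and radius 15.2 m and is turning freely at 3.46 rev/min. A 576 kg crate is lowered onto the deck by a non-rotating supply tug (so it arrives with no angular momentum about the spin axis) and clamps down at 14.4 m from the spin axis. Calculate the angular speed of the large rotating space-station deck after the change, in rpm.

No external torque acts about the spin axis; L_before = L_after.
Added inertia Σmr² = (576)(14.4)² = 1.194e+05 kg·m²; I_f = 1.320e+06 + 1.194e+05 = 1.439e+06 kg·m².
ω_f = I_p ω_i / I_f = (1.320e+06)(3.46) / 1.439e+06 = 3.173 rpm.

ω_f ≈ 3.17 rpm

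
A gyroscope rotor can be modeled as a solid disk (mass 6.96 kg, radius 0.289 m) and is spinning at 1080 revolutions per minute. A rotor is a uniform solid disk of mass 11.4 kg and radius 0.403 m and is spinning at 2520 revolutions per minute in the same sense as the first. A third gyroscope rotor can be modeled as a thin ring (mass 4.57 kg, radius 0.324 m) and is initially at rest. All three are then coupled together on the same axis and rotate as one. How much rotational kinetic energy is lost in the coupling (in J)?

The coupling torques are internal; angular momentum about the shared axis is conserved.
Moments of inertia: I_A = ½(6.96)(0.289)² = 0.2907 kg·m²; I_B = ½(11.4)(0.403)² = 0.9257 kg·m²; I_C = (4.57)(0.324)² = 0.4797 kg·m².
Taking A's sense as positive: L = (0.2907)(1080) + (0.9257)(2520) = 2647 kg·m²·rpm.
Combined I = 0.2907 + 0.9257 + 0.4797 = 1.696 kg·m².
ω_f = L / I = 2647 / 1.696 = 1560 rpm.
KE_i = ½ΣIω² = 34090 J; KE_f = ½(1.696)(163.4)² = 22650 J.

ΔKE lost ≈ 11400 J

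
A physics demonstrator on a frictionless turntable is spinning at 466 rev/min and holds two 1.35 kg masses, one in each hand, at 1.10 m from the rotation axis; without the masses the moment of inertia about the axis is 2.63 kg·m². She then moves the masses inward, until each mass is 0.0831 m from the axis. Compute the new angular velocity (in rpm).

ω₂ ≈ 1040 rpm

Angular momentum about the spin axis is conserved since the torque about it is zero.
I₁ = 2.63 + 2(1.35)(1.10)² = 5.897 kg·m²; I₂ = 2.63 + 2(1.35)(0.0831)² = 2.649 kg·m².
ω₂ = I₁ω₁ / I₂ = (5.897)(466 rpm) / (2.649) = 1038 rpm.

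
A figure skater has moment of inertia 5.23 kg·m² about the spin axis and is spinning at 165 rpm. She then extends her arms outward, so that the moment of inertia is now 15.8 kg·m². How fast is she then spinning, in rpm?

Angular momentum about the spin axis is conserved since the torque about it is zero.
ω₂ = I₁ω₁ / I₂ = (5.230)(165 rpm) / (15.80) = 54.62 rpm.

ω₂ ≈ 54.6 rpm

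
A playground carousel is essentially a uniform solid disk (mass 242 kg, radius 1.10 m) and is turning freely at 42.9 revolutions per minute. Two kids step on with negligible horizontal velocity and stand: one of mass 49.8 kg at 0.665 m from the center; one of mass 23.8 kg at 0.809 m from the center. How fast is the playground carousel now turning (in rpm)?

ω_f ≈ 34.1 rpm

No external torque acts about the center; L_before = L_after.
I_p = ½(242)(1.10)² = 146.4 kg·m².
Added inertia Σmr² = (49.8)(0.665)² + (23.8)(0.809)² = 37.60 kg·m²; I_f = 146.4 + 37.60 = 184.0 kg·m².
ω_f = I_p ω_i / I_f = (146.4)(42.9) / 184.0 = 34.13 rpm.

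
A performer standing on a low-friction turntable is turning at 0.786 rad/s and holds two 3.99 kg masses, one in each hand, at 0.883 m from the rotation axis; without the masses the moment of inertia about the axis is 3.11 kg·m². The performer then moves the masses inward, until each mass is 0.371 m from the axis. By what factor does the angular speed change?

No external torque acts about the spin axis, so angular momentum is conserved.
I₁ = 3.11 + 2(3.99)(0.883)² = 9.332 kg·m²; I₂ = 3.11 + 2(3.99)(0.371)² = 4.208 kg·m².
ω₂/ω₁ = I₁/I₂ = 9.332 / 4.208 = 2.217.

ω₂/ω₁ ≈ 2.22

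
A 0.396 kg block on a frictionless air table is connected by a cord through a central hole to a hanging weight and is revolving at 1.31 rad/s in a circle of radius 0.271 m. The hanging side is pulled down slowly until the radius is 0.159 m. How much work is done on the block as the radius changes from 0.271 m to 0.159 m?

No torque about the axis ⇒ m r₁² ω₁ = m r₂² ω₂.
ω₂ = ω₁ (r₁/r₂)² = (1.31)(0.271/0.159)² = 3.806 rad/s.
W = ΔKE = ½m(v₂² − v₁²) = 0.04754 J.

W ≈ 0.0475 J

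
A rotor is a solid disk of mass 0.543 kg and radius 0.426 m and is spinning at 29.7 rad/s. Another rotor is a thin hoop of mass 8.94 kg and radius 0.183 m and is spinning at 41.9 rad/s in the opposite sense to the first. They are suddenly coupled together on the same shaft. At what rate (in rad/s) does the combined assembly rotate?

No external torque acts about the common axis, so total angular momentum is conserved.
Moments of inertia: I_A = ½(0.543)(0.426)² = 0.04927 kg·m²; I_B = (8.94)(0.183)² = 0.2994 kg·m².
Taking A's sense as positive: L = (0.04927)(29.7) − (0.2994)(41.9) = -11.08 kg·m²·rad/s.
Combined I = 0.04927 + 0.2994 = 0.3487 kg·m².
ω_f = L / I = -11.08 / 0.3487 = -31.78 rad/s.

|ω_f| ≈ 31.8 rad/s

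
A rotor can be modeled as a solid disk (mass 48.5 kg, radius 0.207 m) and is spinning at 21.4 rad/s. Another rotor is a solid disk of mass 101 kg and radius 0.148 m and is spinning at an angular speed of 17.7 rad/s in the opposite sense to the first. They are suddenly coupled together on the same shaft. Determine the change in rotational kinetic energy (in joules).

The coupling torques are internal; angular momentum about the shared axis is conserved.
Moments of inertia: I_A = ½(48.5)(0.207)² = 1.039 kg·m²; I_B = ½(101)(0.148)² = 1.106 kg·m².
Taking A's sense as positive: L = (1.039)(21.4) − (1.106)(17.7) = 2.658 kg·m²·rad/s.
Combined I = 1.039 + 1.106 = 2.145 kg·m².
ω_f = L / I = 2.658 / 2.145 = 1.239 rad/s.
KE_i = ½ΣIω² = 411.2 J; KE_f = ½(2.145)(1.239)² = 1.646 J.

ΔKE ≈ -410 J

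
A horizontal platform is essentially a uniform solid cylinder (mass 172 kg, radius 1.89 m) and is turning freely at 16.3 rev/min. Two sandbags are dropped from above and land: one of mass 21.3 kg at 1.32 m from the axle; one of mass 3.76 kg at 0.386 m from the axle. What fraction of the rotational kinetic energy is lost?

The added mass arrives with no angular momentum about the axle, and any external torque about the axle is negligible, so the system's angular momentum is conserved.
I_p = ½(172)(1.89)² = 307.2 kg·m².
Added inertia Σmr² = (21.3)(1.32)² + (3.76)(0.386)² = 37.67 kg·m²; I_f = 307.2 + 37.67 = 344.9 kg·m².
ω_f = I_p ω_i / I_f = (307.2)(16.3) / 344.9 = 14.52 rpm.
KE_i = ½(307.2)(1.707 rad/s)² = 447.5 J; KE_f = ½(344.9)(1.520)² = 398.6 J.
Fraction lost = 0.1092.

fraction ≈ 0.109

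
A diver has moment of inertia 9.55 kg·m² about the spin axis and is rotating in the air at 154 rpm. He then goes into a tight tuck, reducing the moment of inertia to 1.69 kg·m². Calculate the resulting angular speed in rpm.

ω₂ ≈ 870 rpm

Angular momentum about the spin axis is conserved since the torque about it is zero.
ω₂ = I₁ω₁ / I₂ = (9.550)(154 rpm) / (1.690) = 870.2 rpm.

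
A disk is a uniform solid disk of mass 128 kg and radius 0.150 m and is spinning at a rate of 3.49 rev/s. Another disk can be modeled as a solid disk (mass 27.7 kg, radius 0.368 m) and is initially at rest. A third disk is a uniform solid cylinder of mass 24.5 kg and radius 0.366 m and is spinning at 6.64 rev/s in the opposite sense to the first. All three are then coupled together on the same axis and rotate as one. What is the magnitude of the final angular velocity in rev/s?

No external torque acts about the common axis, so total angular momentum is conserved.
Moments of inertia: I_A = ½(128)(0.150)² = 1.440 kg·m²; I_B = ½(27.7)(0.368)² = 1.876 kg·m²; I_C = ½(24.5)(0.366)² = 1.641 kg·m².
Taking A's sense as positive: L = (1.440)(3.49) − (1.641)(6.64) = -5.870 kg·m²·rev/s.
Combined I = 1.440 + 1.876 + 1.641 = 4.957 kg·m².
ω_f = L / I = -5.870 / 4.957 = -1.184 rev/s.

|ω_f| ≈ 1.18 rev/s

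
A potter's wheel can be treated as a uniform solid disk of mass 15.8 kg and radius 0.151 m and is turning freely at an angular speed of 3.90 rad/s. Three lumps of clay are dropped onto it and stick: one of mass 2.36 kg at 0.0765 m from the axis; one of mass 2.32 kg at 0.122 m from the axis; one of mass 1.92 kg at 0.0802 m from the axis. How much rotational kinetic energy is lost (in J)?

The added mass arrives with no angular momentum about the axis, and any external torque about the axis is negligible, so the system's angular momentum is conserved.
I_p = ½(15.8)(0.151)² = 0.1801 kg·m².
Added inertia Σmr² = (2.36)(0.0765)² + (2.32)(0.122)² + (1.92)(0.0802)² = 0.06069 kg·m²; I_f = 0.1801 + 0.06069 = 0.2408 kg·m².
ω_f = I_p ω_i / I_f = (0.1801)(3.90) / 0.2408 = 2.917 rad/s.
KE_i = ½(0.1801)(3.900 rad/s)² = 1.370 J; KE_f = ½(0.2408)(2.917)² = 1.025 J.

energy lost ≈ 0.345 J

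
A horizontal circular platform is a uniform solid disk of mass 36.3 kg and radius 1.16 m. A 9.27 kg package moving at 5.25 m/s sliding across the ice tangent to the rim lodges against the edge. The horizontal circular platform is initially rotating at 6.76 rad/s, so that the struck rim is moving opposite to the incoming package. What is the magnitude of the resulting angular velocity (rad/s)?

The axle reaction passes through the central axle and exerts no torque about it; angular momentum about the central axle is conserved through the impact.
I_p = ½(36.3)(1.16)² = 24.42 kg·m². Taking the sense of the package's angular momentum as positive, L_{package} = m v R = (9.27)(5.25)(1.16) = 56.45 kg·m²/s.
L_i = −I_p ω_p + m v R = −(24.42)(6.76) + 56.45 = -108.6 kg·m²/s.
After sticking, I_f = I_p + m R² = 24.42 + (9.27)(1.16)² = 36.90 kg·m².
ω_f = L_i / I_f = -108.6 / 36.90 = -2.945 rad/s.

|ω_f| ≈ 2.94 rad/s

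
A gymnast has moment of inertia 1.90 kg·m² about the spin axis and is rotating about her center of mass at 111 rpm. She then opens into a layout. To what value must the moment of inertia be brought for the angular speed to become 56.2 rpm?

No external torque acts about the spin axis, so angular momentum is conserved.
I₂ = I₁ω₁ / ω₂ = (1.90)(111) / (56.2) = 3.753 kg·m².

I₂ ≈ 3.75 kg·m²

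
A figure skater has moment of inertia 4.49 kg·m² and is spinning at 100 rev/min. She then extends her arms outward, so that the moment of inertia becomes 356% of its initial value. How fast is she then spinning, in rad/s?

ω₂ ≈ 2.94 rad/s

No external torque acts about the spin axis, so angular momentum is conserved.
I₂ = 3.56 × 4.49 = 15.98 kg·m².
ω₂ = I₁ω₁ / I₂ = (4.490)(100 rpm) / (15.98) = 28.09 rpm = 2.942 rad/s.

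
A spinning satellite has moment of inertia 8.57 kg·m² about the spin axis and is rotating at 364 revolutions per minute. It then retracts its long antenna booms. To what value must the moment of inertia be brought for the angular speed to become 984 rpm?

I₂ ≈ 3.17 kg·m²

With no external torque about the axis, L is conserved: I₁ω₁ = I₂ω₂.
I₂ = I₁ω₁ / ω₂ = (8.57)(364) / (984) = 3.170 kg·m².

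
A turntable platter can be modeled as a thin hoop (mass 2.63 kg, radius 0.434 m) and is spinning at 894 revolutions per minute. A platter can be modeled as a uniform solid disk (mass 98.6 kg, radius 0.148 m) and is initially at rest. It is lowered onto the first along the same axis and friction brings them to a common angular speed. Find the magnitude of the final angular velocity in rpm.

The coupling torques are internal; angular momentum about the shared axis is conserved.
Moments of inertia: I_A = (2.63)(0.434)² = 0.4954 kg·m²; I_B = ½(98.6)(0.148)² = 1.080 kg·m².
Taking A's sense as positive: L = (0.4954)(894) = 442.9 kg·m²·rpm.
Combined I = 0.4954 + 1.080 = 1.575 kg·m².
ω_f = L / I = 442.9 / 1.575 = 281.1 rpm.

|ω_f| ≈ 281 rpm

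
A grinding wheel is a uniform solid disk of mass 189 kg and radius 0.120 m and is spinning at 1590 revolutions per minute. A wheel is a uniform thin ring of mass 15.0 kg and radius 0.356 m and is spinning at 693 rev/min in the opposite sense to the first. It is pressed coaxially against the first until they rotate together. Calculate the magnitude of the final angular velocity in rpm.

No external torque acts about the common axis, so total angular momentum is conserved.
Moments of inertia: I_A = ½(189)(0.120)² = 1.361 kg·m²; I_B = (15.0)(0.356)² = 1.901 kg·m².
Taking A's sense as positive: L = (1.361)(1590) − (1.901)(693) = 846.3 kg·m²·rpm.
Combined I = 1.361 + 1.901 = 3.262 kg·m².
ω_f = L / I = 846.3 / 3.262 = 259.4 rpm.

|ω_f| ≈ 259 rpm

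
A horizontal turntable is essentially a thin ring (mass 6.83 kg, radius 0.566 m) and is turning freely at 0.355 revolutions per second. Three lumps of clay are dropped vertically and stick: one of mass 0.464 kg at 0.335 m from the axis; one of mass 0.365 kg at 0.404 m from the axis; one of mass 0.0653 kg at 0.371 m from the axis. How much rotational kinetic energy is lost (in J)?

energy lost ≈ 0.284 J

The added mass arrives with no angular momentum about the axis, and any external torque about the axis is negligible, so the system's angular momentum is conserved.
I_p = (6.83)(0.566)² = 2.188 kg·m².
Added inertia Σmr² = (0.464)(0.335)² + (0.365)(0.404)² + (0.0653)(0.371)² = 0.1206 kg·m²; I_f = 2.188 + 0.1206 = 2.309 kg·m².
ω_f = I_p ω_i / I_f = (2.188)(0.355) / 2.309 = 0.3365 rev/s.
KE_i = ½(2.188)(2.231 rad/s)² = 5.443 J; KE_f = ½(2.309)(2.114)² = 5.159 J.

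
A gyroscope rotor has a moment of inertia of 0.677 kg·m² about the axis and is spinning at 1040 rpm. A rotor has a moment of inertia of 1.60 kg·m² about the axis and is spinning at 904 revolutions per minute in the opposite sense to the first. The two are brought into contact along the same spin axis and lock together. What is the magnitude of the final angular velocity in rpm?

|ω_f| ≈ 326 rpm

No external torque acts about the common axis, so total angular momentum is conserved.
Taking A's sense as positive: L = (0.6770)(1040) − (1.600)(904) = -742.3 kg·m²·rpm.
Combined I = 0.6770 + 1.600 = 2.277 kg·m².
ω_f = L / I = -742.3 / 2.277 = -326.0 rpm.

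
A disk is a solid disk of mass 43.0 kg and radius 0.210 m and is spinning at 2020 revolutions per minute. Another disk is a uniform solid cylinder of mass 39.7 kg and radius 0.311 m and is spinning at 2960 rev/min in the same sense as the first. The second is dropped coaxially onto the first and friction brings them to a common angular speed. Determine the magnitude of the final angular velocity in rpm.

No external torque acts about the common axis, so total angular momentum is conserved.
Moments of inertia: I_A = ½(43.0)(0.210)² = 0.9481 kg·m²; I_B = ½(39.7)(0.311)² = 1.920 kg·m².
Taking A's sense as positive: L = (0.9481)(2020) + (1.920)(2960) = 7598 kg·m²·rpm.
Combined I = 0.9481 + 1.920 = 2.868 kg·m².
ω_f = L / I = 7598 / 2.868 = 2649 rpm.

|ω_f| ≈ 2650 rpm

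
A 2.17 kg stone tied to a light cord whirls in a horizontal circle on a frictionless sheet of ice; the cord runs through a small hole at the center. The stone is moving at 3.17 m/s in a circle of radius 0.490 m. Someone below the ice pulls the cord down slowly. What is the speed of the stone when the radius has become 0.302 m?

v₂ ≈ 5.14 m/s

The only horizontal force on the mass is along the cord (radial), so it exerts no torque about the hole and angular momentum m v r is conserved.
v₂ = v₁ r₁ / r₂ = (3.17)(0.490) / (0.302) = 5.143 m/s.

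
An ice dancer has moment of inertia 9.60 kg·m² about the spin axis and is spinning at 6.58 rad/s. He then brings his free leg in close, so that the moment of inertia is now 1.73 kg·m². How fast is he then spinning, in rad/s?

ω₂ ≈ 36.5 rad/s

No external torque acts about the spin axis, so angular momentum is conserved.
ω₂ = I₁ω₁ / I₂ = (9.600)(6.58 rad/s) / (1.730) = 36.51 rad/s.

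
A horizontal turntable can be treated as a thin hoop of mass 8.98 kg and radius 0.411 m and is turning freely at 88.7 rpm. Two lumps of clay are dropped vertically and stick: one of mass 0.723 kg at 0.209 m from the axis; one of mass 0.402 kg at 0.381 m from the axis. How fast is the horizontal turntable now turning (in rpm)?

ω_f ≈ 83.7 rpm

The added mass arrives with no angular momentum about the axis, and any external torque about the axis is negligible, so the system's angular momentum is conserved.
I_p = (8.98)(0.411)² = 1.517 kg·m².
Added inertia Σmr² = (0.723)(0.209)² + (0.402)(0.381)² = 0.08994 kg·m²; I_f = 1.517 + 0.08994 = 1.607 kg·m².
ω_f = I_p ω_i / I_f = (1.517)(88.7) / 1.607 = 83.74 rpm.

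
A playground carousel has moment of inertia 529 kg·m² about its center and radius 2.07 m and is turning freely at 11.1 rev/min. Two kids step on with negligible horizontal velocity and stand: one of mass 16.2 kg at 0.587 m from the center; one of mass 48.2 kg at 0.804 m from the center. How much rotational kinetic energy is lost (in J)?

energy lost ≈ 23.2 J

The added mass arrives with no angular momentum about the center, and any external torque about the center is negligible, so the system's angular momentum is conserved.
Added inertia Σmr² = (16.2)(0.587)² + (48.2)(0.804)² = 36.74 kg·m²; I_f = 529.0 + 36.74 = 565.7 kg·m².
ω_f = I_p ω_i / I_f = (529.0)(11.1) / 565.7 = 10.38 rpm.
KE_i = ½(529.0)(1.162 rad/s)² = 357.4 J; KE_f = ½(565.7)(1.087)² = 334.2 J.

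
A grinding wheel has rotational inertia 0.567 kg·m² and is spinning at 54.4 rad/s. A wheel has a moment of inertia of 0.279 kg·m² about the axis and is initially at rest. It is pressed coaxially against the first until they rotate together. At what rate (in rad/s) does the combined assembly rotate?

|ω_f| ≈ 36.5 rad/s

No external torque acts about the common axis, so total angular momentum is conserved.
Taking A's sense as positive: L = (0.5670)(54.4) = 30.84 kg·m²·rad/s.
Combined I = 0.5670 + 0.2790 = 0.8460 kg·m².
ω_f = L / I = 30.84 / 0.8460 = 36.46 rad/s.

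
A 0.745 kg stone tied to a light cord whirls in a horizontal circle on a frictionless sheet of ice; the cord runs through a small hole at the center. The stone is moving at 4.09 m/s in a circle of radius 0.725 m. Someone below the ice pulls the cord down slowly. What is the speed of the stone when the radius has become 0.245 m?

The only horizontal force on the mass is along the cord (radial), so it exerts no torque about the hole and angular momentum m v r is conserved.
v₂ = v₁ r₁ / r₂ = (4.09)(0.725) / (0.245) = 12.10 m/s.

v₂ ≈ 12.1 m/s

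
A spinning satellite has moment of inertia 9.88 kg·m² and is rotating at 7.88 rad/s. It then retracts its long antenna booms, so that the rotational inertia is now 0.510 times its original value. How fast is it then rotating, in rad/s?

ω₂ ≈ 15.5 rad/s

Angular momentum about the spin axis is conserved since the torque about it is zero.
I₂ = 0.510 × 9.88 = 5.039 kg·m².
ω₂ = I₁ω₁ / I₂ = (9.880)(7.88 rad/s) / (5.039) = 15.45 rad/s.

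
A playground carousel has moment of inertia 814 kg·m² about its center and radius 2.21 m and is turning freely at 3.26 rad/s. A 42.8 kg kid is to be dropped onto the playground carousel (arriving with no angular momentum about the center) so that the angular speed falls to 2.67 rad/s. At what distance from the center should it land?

The added mass arrives with no angular momentum about the center, and any external torque about the center is negligible, so the system's angular momentum is conserved.
I_p ω_i = (I_p + m r²) ω_f ⇒ m r² = I_p(ω_i/ω_f − 1) = 814.0(3.26/2.67 − 1) = 179.9 kg·m².
r = √(179.9/42.8) = 2.050 m.

r ≈ 2.05 m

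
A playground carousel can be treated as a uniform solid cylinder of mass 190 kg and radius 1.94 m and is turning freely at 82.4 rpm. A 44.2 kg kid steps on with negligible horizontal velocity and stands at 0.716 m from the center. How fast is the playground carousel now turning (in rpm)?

No external torque acts about the center; L_before = L_after.
I_p = ½(190)(1.94)² = 357.5 kg·m².
Added inertia Σmr² = (44.2)(0.716)² = 22.66 kg·m²; I_f = 357.5 + 22.66 = 380.2 kg·m².
ω_f = I_p ω_i / I_f = (357.5)(82.4) / 380.2 = 77.49 rpm.

ω_f ≈ 77.5 rpm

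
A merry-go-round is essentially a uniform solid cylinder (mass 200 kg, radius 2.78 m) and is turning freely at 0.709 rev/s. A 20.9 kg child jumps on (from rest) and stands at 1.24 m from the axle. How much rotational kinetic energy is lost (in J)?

energy lost ≈ 306 J

The added mass arrives with no angular momentum about the axle, and any external torque about the axle is negligible, so the system's angular momentum is conserved.
I_p = ½(200)(2.78)² = 772.8 kg·m².
Added inertia Σmr² = (20.9)(1.24)² = 32.14 kg·m²; I_f = 772.8 + 32.14 = 805.0 kg·m².
ω_f = I_p ω_i / I_f = (772.8)(0.709) / 805.0 = 0.6807 rev/s.
KE_i = ½(772.8)(4.455 rad/s)² = 7669 J; KE_f = ½(805.0)(4.277)² = 7362 J.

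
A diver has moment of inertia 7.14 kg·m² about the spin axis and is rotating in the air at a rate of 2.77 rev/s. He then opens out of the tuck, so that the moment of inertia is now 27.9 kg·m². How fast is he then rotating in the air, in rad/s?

With no external torque about the axis, L is conserved: I₁ω₁ = I₂ω₂.
ω₂ = I₁ω₁ / I₂ = (7.140)(2.77 rev/s) / (27.90) = 0.7089 rev/s = 4.454 rad/s.

ω₂ ≈ 4.45 rad/s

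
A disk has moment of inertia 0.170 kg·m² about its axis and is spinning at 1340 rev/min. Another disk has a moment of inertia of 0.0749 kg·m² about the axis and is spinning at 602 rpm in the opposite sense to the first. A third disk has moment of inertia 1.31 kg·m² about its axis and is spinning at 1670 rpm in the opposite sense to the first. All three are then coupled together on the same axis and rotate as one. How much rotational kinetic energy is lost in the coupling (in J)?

No external torque acts about the common axis, so total angular momentum is conserved.
Taking A's sense as positive: L = (0.1700)(1340) − (0.07490)(602) − (1.310)(1670) = -2005 kg·m²·rpm.
Combined I = 0.1700 + 0.07490 + 1.310 = 1.555 kg·m².
ω_f = L / I = -2005 / 1.555 = -1289 rpm.
KE_i = ½ΣIω² = 21850 J; KE_f = ½(1.555)(135.0)² = 14180 J.

ΔKE lost ≈ 7680 J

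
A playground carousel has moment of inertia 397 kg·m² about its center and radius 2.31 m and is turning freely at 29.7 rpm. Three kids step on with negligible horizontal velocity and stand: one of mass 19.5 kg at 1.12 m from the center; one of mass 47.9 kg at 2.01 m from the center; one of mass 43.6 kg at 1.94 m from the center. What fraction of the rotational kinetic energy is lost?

fraction ≈ 0.490

No external torque acts about the center; L_before = L_after.
Added inertia Σmr² = (19.5)(1.12)² + (47.9)(2.01)² + (43.6)(1.94)² = 382.1 kg·m²; I_f = 397.0 + 382.1 = 779.1 kg·m².
ω_f = I_p ω_i / I_f = (397.0)(29.7) / 779.1 = 15.13 rpm.
KE_i = ½(397.0)(3.110 rad/s)² = 1920 J; KE_f = ½(779.1)(1.585)² = 978.5 J.
Fraction lost = 0.4904.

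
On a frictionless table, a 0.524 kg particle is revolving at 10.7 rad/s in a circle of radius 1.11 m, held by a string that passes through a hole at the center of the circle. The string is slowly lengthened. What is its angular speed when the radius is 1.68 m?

ω₂ ≈ 4.67 rad/s

The constraining force is radial, so m r² ω about the center is conserved.
ω₂ = ω₁ (r₁/r₂)² = (10.7)(1.11/1.68)² = 4.671 rad/s.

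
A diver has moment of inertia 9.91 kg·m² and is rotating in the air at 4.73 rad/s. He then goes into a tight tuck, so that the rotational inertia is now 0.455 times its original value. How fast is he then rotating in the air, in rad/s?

Angular momentum about the spin axis is conserved since the torque about it is zero.
I₂ = 0.455 × 9.91 = 4.509 kg·m².
ω₂ = I₁ω₁ / I₂ = (9.910)(4.73 rad/s) / (4.509) = 10.40 rad/s.

ω₂ ≈ 10.4 rad/s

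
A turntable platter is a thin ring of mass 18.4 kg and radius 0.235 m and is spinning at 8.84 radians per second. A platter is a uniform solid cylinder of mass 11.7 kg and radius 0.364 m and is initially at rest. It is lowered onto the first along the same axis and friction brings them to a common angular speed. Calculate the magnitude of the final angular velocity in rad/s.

The coupling torques are internal; angular momentum about the shared axis is conserved.
Moments of inertia: I_A = (18.4)(0.235)² = 1.016 kg·m²; I_B = ½(11.7)(0.364)² = 0.7751 kg·m².
Taking A's sense as positive: L = (1.016)(8.84) = 8.983 kg·m²·rad/s.
Combined I = 1.016 + 0.7751 = 1.791 kg·m².
ω_f = L / I = 8.983 / 1.791 = 5.015 rad/s.

|ω_f| ≈ 5.01 rad/s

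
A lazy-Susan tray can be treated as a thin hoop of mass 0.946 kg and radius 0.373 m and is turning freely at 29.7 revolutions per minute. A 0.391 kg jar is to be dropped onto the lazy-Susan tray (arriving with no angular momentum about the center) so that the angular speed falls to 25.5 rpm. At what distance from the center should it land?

r ≈ 0.235 m

No external torque acts about the center; L_before = L_after.
I_p = (0.946)(0.373)² = 0.1316 kg·m².
I_p ω_i = (I_p + m r²) ω_f ⇒ m r² = I_p(ω_i/ω_f − 1) = 0.1316(29.7/25.5 − 1) = 0.02168 kg·m².
r = √(0.02168/0.391) = 0.2355 m.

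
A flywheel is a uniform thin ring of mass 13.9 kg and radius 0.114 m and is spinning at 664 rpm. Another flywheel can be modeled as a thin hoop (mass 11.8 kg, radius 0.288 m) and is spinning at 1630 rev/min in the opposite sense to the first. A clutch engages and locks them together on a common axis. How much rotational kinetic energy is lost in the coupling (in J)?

ΔKE lost ≈ 4400 J

The coupling torques are internal; angular momentum about the shared axis is conserved.
Moments of inertia: I_A = (13.9)(0.114)² = 0.1806 kg·m²; I_B = (11.8)(0.288)² = 0.9787 kg·m².
Taking A's sense as positive: L = (0.1806)(664) − (0.9787)(1630) = -1475 kg·m²·rpm.
Combined I = 0.1806 + 0.9787 = 1.159 kg·m².
ω_f = L / I = -1475 / 1.159 = -1273 rpm.
KE_i = ½ΣIω² = 14700 J; KE_f = ½(1.159)(133.3)² = 10290 J.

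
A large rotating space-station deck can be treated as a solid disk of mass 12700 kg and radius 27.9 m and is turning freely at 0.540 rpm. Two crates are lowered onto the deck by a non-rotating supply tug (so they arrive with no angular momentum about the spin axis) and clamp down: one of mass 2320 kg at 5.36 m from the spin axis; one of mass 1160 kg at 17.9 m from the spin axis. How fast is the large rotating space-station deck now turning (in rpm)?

The added mass arrives with no angular momentum about the spin axis, and any external torque about the spin axis is negligible, so the system's angular momentum is conserved.
I_p = ½(12700)(27.9)² = 4.943e+06 kg·m².
Added inertia Σmr² = (2320)(5.36)² + (1160)(17.9)² = 4.383e+05 kg·m²; I_f = 4.943e+06 + 4.383e+05 = 5.381e+06 kg·m².
ω_f = I_p ω_i / I_f = (4.943e+06)(0.540) / 5.381e+06 = 0.4960 rpm.

ω_f ≈ 0.496 rpm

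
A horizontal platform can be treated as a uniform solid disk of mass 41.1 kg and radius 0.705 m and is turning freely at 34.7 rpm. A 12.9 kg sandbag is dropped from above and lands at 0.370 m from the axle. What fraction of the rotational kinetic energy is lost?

The added mass arrives with no angular momentum about the axle, and any external torque about the axle is negligible, so the system's angular momentum is conserved.
I_p = ½(41.1)(0.705)² = 10.21 kg·m².
Added inertia Σmr² = (12.9)(0.370)² = 1.766 kg·m²; I_f = 10.21 + 1.766 = 11.98 kg·m².
ω_f = I_p ω_i / I_f = (10.21)(34.7) / 11.98 = 29.58 rpm.
KE_i = ½(10.21)(3.634 rad/s)² = 67.43 J; KE_f = ½(11.98)(3.098)² = 57.49 J.
Fraction lost = 0.1474.

fraction ≈ 0.147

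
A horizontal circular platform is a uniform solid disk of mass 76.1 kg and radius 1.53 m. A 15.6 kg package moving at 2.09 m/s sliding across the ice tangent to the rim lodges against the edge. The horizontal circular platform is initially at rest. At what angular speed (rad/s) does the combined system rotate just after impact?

|ω_f| ≈ 0.397 rad/s

About the central axle the impulsive forces during the collision are internal, so angular momentum about that axis is conserved.
I_p = ½(76.1)(1.53)² = 89.07 kg·m². Taking the sense of the package's angular momentum as positive, L_{package} = m v R = (15.6)(2.09)(1.53) = 49.88 kg·m²/s.
L_i = 0 + 49.88 = 49.88 kg·m²/s.
After sticking, I_f = I_p + m R² = 89.07 + (15.6)(1.53)² = 125.6 kg·m².
ω_f = L_i / I_f = 49.88 / 125.6 = 0.3972 rad/s.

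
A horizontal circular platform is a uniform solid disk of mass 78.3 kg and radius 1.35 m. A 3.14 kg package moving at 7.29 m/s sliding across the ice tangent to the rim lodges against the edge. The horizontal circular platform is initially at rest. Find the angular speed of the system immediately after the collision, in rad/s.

|ω_f| ≈ 0.401 rad/s

The axle reaction passes through the central axle and exerts no torque about it; angular momentum about the central axle is conserved through the impact.
I_p = ½(78.3)(1.35)² = 71.35 kg·m². Taking the sense of the package's angular momentum as positive, L_{package} = m v R = (3.14)(7.29)(1.35) = 30.90 kg·m²/s.
L_i = 0 + 30.90 = 30.90 kg·m²/s.
After sticking, I_f = I_p + m R² = 71.35 + (3.14)(1.35)² = 77.07 kg·m².
ω_f = L_i / I_f = 30.90 / 77.07 = 0.4009 rad/s.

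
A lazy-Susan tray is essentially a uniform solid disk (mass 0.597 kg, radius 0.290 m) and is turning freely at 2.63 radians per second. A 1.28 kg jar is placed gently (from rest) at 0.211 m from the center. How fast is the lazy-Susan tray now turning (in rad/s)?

ω_f ≈ 0.804 rad/s

The added mass arrives with no angular momentum about the center, and any external torque about the center is negligible, so the system's angular momentum is conserved.
I_p = ½(0.597)(0.290)² = 0.02510 kg·m².
Added inertia Σmr² = (1.28)(0.211)² = 0.05699 kg·m²; I_f = 0.02510 + 0.05699 = 0.08209 kg·m².
ω_f = I_p ω_i / I_f = (0.02510)(2.63) / 0.08209 = 0.8043 rad/s.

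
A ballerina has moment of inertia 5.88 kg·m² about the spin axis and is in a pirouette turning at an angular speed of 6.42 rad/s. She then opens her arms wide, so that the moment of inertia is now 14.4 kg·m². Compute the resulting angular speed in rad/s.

ω₂ ≈ 2.62 rad/s

With no external torque about the axis, L is conserved: I₁ω₁ = I₂ω₂.
ω₂ = I₁ω₁ / I₂ = (5.880)(6.42 rad/s) / (14.40) = 2.622 rad/s.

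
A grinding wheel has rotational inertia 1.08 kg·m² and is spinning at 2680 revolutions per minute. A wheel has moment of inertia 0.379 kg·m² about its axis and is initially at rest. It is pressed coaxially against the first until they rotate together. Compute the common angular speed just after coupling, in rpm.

|ω_f| ≈ 1980 rpm

The coupling torques are internal; angular momentum about the shared axis is conserved.
Taking A's sense as positive: L = (1.080)(2680) = 2894 kg·m²·rpm.
Combined I = 1.080 + 0.3790 = 1.459 kg·m².
ω_f = L / I = 2894 / 1.459 = 1984 rpm.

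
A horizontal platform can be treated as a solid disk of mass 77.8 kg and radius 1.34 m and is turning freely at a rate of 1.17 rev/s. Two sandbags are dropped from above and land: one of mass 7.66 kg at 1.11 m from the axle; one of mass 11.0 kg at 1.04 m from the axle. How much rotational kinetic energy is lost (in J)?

energy lost ≈ 442 J

The added mass arrives with no angular momentum about the axle, and any external torque about the axle is negligible, so the system's angular momentum is conserved.
I_p = ½(77.8)(1.34)² = 69.85 kg·m².
Added inertia Σmr² = (7.66)(1.11)² + (11.0)(1.04)² = 21.34 kg·m²; I_f = 69.85 + 21.34 = 91.18 kg·m².
ω_f = I_p ω_i / I_f = (69.85)(1.17) / 91.18 = 0.8962 rev/s.
KE_i = ½(69.85)(7.351 rad/s)² = 1887 J; KE_f = ½(91.18)(5.631)² = 1446 J.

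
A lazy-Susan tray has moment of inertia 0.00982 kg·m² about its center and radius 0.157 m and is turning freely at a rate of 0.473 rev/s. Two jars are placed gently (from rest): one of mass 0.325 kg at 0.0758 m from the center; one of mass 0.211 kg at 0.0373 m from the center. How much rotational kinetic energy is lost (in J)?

energy lost ≈ 0.00782 J

No external torque acts about the center; L_before = L_after.
Added inertia Σmr² = (0.325)(0.0758)² + (0.211)(0.0373)² = 0.002161 kg·m²; I_f = 0.009820 + 0.002161 = 0.01198 kg·m².
ω_f = I_p ω_i / I_f = (0.009820)(0.473) / 0.01198 = 0.3877 rev/s.
KE_i = ½(0.009820)(2.972 rad/s)² = 0.04337 J; KE_f = ½(0.01198)(2.436)² = 0.03555 J.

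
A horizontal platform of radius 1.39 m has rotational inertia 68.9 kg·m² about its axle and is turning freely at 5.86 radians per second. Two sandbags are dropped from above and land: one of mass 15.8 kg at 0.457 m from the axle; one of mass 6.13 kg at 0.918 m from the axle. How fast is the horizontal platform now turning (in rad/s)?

ω_f ≈ 5.22 rad/s

No external torque acts about the axle; L_before = L_after.
Added inertia Σmr² = (15.8)(0.457)² + (6.13)(0.918)² = 8.466 kg·m²; I_f = 68.90 + 8.466 = 77.37 kg·m².
ω_f = I_p ω_i / I_f = (68.90)(5.86) / 77.37 = 5.219 rad/s.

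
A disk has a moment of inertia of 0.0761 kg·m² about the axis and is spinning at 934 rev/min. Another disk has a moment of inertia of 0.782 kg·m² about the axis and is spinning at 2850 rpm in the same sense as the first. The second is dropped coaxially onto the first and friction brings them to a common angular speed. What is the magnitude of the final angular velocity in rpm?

The coupling torques are internal; angular momentum about the shared axis is conserved.
Taking A's sense as positive: L = (0.07610)(934) + (0.7820)(2850) = 2300 kg·m²·rpm.
Combined I = 0.07610 + 0.7820 = 0.8581 kg·m².
ω_f = L / I = 2300 / 0.8581 = 2680 rpm.

|ω_f| ≈ 2680 rpm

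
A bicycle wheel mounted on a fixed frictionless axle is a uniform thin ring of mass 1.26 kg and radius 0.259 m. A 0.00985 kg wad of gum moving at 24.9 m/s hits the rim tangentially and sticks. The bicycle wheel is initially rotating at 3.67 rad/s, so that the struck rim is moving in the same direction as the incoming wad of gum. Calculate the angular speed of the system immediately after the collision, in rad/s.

|ω_f| ≈ 4.39 rad/s

About the axle the impulsive forces during the collision are internal, so angular momentum about that axis is conserved.
I_p = (1.26)(0.259)² = 0.08452 kg·m². Taking the sense of the wad of gum's angular momentum as positive, L_{wad} = m v R = (0.00985)(24.9)(0.259) = 0.06352 kg·m²/s.
L_i = +I_p ω_p + m v R = +(0.08452)(3.67) + 0.06352 = 0.3737 kg·m²/s.
After sticking, I_f = I_p + m R² = 0.08452 + (0.00985)(0.259)² = 0.08518 kg·m².
ω_f = L_i / I_f = 0.3737 / 0.08518 = 4.387 rad/s.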